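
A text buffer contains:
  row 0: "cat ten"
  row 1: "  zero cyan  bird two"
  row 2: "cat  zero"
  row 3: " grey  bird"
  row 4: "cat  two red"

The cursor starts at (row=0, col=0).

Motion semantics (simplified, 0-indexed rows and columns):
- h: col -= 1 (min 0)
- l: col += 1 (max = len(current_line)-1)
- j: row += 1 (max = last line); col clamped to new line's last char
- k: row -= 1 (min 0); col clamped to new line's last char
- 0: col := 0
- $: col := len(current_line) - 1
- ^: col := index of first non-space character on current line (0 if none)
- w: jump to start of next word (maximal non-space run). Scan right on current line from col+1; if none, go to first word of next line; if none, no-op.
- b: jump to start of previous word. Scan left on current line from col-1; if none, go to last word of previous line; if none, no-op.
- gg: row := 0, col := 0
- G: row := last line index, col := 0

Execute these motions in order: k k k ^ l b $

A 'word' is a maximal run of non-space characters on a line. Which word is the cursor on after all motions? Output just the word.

After 1 (k): row=0 col=0 char='c'
After 2 (k): row=0 col=0 char='c'
After 3 (k): row=0 col=0 char='c'
After 4 (^): row=0 col=0 char='c'
After 5 (l): row=0 col=1 char='a'
After 6 (b): row=0 col=0 char='c'
After 7 ($): row=0 col=6 char='n'

Answer: ten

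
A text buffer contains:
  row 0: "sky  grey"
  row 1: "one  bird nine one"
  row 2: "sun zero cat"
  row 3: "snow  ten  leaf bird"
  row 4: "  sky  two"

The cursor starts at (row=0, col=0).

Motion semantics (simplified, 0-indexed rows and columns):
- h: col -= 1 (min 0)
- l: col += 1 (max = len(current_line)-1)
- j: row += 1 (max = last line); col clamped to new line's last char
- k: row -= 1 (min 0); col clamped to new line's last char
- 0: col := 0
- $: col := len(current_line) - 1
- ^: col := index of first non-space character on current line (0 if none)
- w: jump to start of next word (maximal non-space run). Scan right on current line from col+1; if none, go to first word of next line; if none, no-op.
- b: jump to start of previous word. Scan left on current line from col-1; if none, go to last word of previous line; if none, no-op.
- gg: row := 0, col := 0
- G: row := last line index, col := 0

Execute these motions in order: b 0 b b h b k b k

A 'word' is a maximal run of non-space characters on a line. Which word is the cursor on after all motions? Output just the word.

After 1 (b): row=0 col=0 char='s'
After 2 (0): row=0 col=0 char='s'
After 3 (b): row=0 col=0 char='s'
After 4 (b): row=0 col=0 char='s'
After 5 (h): row=0 col=0 char='s'
After 6 (b): row=0 col=0 char='s'
After 7 (k): row=0 col=0 char='s'
After 8 (b): row=0 col=0 char='s'
After 9 (k): row=0 col=0 char='s'

Answer: sky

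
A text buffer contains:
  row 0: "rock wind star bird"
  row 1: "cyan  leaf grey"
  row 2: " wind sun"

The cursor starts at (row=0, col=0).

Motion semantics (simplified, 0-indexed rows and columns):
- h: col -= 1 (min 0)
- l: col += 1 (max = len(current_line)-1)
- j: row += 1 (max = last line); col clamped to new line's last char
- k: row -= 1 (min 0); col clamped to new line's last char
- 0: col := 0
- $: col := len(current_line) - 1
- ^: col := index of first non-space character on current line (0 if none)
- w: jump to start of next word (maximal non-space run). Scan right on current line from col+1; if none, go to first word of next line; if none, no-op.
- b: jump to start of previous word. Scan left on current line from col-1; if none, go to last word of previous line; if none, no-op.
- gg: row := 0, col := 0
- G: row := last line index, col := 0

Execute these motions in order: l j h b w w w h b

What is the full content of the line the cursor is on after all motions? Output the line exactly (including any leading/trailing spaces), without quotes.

After 1 (l): row=0 col=1 char='o'
After 2 (j): row=1 col=1 char='y'
After 3 (h): row=1 col=0 char='c'
After 4 (b): row=0 col=15 char='b'
After 5 (w): row=1 col=0 char='c'
After 6 (w): row=1 col=6 char='l'
After 7 (w): row=1 col=11 char='g'
After 8 (h): row=1 col=10 char='_'
After 9 (b): row=1 col=6 char='l'

Answer: cyan  leaf grey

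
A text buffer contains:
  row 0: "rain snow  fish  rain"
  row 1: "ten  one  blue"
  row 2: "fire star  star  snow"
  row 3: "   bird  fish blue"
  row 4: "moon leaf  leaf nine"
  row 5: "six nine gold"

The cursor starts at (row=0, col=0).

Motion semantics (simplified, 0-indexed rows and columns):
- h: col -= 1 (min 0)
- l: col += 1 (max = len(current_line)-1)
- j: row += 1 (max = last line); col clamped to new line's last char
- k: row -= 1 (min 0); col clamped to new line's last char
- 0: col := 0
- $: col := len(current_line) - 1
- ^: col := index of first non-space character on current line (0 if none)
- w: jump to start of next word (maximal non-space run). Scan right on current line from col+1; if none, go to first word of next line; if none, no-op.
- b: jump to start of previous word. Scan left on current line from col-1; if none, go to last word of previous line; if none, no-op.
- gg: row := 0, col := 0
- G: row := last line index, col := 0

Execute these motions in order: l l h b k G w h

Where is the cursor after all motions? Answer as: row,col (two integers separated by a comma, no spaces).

After 1 (l): row=0 col=1 char='a'
After 2 (l): row=0 col=2 char='i'
After 3 (h): row=0 col=1 char='a'
After 4 (b): row=0 col=0 char='r'
After 5 (k): row=0 col=0 char='r'
After 6 (G): row=5 col=0 char='s'
After 7 (w): row=5 col=4 char='n'
After 8 (h): row=5 col=3 char='_'

Answer: 5,3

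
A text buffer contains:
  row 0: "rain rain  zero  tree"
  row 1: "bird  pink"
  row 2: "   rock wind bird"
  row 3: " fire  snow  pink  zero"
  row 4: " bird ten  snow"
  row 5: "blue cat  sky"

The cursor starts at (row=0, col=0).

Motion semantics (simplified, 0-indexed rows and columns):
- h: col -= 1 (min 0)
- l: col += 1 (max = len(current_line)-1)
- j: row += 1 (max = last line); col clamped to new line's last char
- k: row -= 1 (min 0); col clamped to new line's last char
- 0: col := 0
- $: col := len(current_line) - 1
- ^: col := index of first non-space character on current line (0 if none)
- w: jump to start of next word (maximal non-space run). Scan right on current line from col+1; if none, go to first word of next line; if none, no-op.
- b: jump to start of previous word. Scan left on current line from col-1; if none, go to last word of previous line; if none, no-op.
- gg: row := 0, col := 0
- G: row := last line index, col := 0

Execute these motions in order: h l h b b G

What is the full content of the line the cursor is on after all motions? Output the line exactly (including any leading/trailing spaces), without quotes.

After 1 (h): row=0 col=0 char='r'
After 2 (l): row=0 col=1 char='a'
After 3 (h): row=0 col=0 char='r'
After 4 (b): row=0 col=0 char='r'
After 5 (b): row=0 col=0 char='r'
After 6 (G): row=5 col=0 char='b'

Answer: blue cat  sky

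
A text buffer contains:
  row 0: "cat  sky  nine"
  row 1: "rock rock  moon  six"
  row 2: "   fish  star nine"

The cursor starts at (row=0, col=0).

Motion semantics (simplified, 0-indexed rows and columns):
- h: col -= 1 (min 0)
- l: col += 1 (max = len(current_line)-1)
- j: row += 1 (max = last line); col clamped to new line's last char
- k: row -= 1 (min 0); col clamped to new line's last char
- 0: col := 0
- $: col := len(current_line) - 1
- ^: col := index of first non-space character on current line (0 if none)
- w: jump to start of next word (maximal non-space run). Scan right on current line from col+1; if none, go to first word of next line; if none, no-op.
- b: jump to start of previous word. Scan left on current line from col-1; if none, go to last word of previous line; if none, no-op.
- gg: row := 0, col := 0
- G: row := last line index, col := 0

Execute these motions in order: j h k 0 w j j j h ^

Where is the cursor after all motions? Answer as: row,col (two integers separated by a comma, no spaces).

After 1 (j): row=1 col=0 char='r'
After 2 (h): row=1 col=0 char='r'
After 3 (k): row=0 col=0 char='c'
After 4 (0): row=0 col=0 char='c'
After 5 (w): row=0 col=5 char='s'
After 6 (j): row=1 col=5 char='r'
After 7 (j): row=2 col=5 char='s'
After 8 (j): row=2 col=5 char='s'
After 9 (h): row=2 col=4 char='i'
After 10 (^): row=2 col=3 char='f'

Answer: 2,3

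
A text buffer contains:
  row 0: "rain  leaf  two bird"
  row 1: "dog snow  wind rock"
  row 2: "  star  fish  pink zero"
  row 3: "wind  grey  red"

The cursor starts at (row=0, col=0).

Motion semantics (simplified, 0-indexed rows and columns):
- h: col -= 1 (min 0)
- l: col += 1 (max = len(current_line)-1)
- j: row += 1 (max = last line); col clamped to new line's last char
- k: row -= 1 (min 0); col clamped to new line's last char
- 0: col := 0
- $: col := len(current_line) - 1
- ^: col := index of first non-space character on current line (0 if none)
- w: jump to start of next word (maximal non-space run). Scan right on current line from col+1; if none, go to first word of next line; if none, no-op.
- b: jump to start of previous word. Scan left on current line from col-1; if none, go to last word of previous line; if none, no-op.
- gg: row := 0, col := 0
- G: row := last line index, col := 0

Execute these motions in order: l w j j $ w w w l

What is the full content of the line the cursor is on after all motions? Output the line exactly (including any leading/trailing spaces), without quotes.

After 1 (l): row=0 col=1 char='a'
After 2 (w): row=0 col=6 char='l'
After 3 (j): row=1 col=6 char='o'
After 4 (j): row=2 col=6 char='_'
After 5 ($): row=2 col=22 char='o'
After 6 (w): row=3 col=0 char='w'
After 7 (w): row=3 col=6 char='g'
After 8 (w): row=3 col=12 char='r'
After 9 (l): row=3 col=13 char='e'

Answer: wind  grey  red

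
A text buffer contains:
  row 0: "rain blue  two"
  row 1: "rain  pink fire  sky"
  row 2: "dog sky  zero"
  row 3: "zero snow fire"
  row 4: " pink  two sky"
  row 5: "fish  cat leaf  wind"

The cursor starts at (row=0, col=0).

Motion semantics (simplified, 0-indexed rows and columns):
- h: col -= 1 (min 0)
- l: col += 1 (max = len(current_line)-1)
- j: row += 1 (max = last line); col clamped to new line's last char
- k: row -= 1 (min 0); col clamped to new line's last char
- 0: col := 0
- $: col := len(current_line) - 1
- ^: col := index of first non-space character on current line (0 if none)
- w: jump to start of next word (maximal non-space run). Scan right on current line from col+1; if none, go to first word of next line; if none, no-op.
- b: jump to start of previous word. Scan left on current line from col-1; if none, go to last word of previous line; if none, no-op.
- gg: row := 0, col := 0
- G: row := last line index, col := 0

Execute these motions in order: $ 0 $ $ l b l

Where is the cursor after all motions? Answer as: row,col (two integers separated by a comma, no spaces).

Answer: 0,12

Derivation:
After 1 ($): row=0 col=13 char='o'
After 2 (0): row=0 col=0 char='r'
After 3 ($): row=0 col=13 char='o'
After 4 ($): row=0 col=13 char='o'
After 5 (l): row=0 col=13 char='o'
After 6 (b): row=0 col=11 char='t'
After 7 (l): row=0 col=12 char='w'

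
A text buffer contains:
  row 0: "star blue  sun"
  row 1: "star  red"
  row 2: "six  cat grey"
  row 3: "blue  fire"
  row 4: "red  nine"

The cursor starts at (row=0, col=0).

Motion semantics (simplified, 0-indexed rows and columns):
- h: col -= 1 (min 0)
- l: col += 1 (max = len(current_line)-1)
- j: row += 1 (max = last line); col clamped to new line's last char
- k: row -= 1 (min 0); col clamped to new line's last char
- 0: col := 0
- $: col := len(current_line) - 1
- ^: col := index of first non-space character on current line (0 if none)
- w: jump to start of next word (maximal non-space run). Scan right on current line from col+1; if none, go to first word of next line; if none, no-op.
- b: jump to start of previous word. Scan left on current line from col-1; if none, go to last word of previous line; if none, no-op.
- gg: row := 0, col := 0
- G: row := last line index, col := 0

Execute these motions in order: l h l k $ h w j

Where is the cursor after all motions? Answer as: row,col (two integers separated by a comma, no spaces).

Answer: 2,0

Derivation:
After 1 (l): row=0 col=1 char='t'
After 2 (h): row=0 col=0 char='s'
After 3 (l): row=0 col=1 char='t'
After 4 (k): row=0 col=1 char='t'
After 5 ($): row=0 col=13 char='n'
After 6 (h): row=0 col=12 char='u'
After 7 (w): row=1 col=0 char='s'
After 8 (j): row=2 col=0 char='s'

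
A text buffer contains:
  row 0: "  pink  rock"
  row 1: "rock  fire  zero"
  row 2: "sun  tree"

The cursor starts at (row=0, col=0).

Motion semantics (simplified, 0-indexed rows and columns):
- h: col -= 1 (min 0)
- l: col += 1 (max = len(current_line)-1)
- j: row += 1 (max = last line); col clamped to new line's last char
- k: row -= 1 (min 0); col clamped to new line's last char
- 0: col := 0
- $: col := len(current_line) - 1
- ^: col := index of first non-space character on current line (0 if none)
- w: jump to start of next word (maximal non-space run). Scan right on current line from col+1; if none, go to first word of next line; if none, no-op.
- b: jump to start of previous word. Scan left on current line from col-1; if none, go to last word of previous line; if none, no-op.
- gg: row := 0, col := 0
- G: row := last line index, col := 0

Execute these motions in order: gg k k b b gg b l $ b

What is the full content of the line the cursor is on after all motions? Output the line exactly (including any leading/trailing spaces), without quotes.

Answer:   pink  rock

Derivation:
After 1 (gg): row=0 col=0 char='_'
After 2 (k): row=0 col=0 char='_'
After 3 (k): row=0 col=0 char='_'
After 4 (b): row=0 col=0 char='_'
After 5 (b): row=0 col=0 char='_'
After 6 (gg): row=0 col=0 char='_'
After 7 (b): row=0 col=0 char='_'
After 8 (l): row=0 col=1 char='_'
After 9 ($): row=0 col=11 char='k'
After 10 (b): row=0 col=8 char='r'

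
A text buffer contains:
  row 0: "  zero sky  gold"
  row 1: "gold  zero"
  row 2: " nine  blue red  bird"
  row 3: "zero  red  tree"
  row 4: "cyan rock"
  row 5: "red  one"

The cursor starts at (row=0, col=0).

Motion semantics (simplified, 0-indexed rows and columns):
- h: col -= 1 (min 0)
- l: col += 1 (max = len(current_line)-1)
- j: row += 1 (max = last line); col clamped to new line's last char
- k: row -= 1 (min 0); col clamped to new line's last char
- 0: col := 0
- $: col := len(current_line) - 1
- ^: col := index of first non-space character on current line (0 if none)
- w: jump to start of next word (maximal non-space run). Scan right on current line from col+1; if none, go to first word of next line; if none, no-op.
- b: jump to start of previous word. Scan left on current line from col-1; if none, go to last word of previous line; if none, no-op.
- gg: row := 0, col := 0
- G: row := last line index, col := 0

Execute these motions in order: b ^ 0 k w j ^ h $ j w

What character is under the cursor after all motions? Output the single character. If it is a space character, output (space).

After 1 (b): row=0 col=0 char='_'
After 2 (^): row=0 col=2 char='z'
After 3 (0): row=0 col=0 char='_'
After 4 (k): row=0 col=0 char='_'
After 5 (w): row=0 col=2 char='z'
After 6 (j): row=1 col=2 char='l'
After 7 (^): row=1 col=0 char='g'
After 8 (h): row=1 col=0 char='g'
After 9 ($): row=1 col=9 char='o'
After 10 (j): row=2 col=9 char='u'
After 11 (w): row=2 col=12 char='r'

Answer: r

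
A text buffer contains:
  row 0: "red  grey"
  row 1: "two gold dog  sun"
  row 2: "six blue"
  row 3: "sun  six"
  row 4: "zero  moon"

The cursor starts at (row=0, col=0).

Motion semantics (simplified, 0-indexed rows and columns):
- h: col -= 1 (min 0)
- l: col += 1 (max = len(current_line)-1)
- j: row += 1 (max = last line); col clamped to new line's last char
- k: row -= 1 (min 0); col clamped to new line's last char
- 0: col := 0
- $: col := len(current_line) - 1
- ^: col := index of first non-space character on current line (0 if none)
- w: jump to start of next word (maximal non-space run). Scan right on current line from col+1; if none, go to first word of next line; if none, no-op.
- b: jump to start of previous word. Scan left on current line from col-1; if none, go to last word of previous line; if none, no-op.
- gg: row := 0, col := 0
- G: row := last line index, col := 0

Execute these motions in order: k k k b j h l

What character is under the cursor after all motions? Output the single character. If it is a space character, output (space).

Answer: w

Derivation:
After 1 (k): row=0 col=0 char='r'
After 2 (k): row=0 col=0 char='r'
After 3 (k): row=0 col=0 char='r'
After 4 (b): row=0 col=0 char='r'
After 5 (j): row=1 col=0 char='t'
After 6 (h): row=1 col=0 char='t'
After 7 (l): row=1 col=1 char='w'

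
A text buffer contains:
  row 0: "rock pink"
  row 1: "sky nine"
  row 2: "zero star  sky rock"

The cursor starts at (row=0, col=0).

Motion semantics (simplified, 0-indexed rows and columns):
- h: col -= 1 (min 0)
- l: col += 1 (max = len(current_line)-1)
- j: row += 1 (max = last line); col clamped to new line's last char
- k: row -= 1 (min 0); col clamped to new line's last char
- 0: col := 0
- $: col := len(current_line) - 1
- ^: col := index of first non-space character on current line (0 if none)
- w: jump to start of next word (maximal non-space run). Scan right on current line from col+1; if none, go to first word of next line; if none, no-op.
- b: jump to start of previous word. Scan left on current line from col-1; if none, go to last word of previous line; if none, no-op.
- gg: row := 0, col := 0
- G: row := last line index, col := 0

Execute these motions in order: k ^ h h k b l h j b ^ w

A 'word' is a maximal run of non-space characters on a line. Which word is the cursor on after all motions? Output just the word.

After 1 (k): row=0 col=0 char='r'
After 2 (^): row=0 col=0 char='r'
After 3 (h): row=0 col=0 char='r'
After 4 (h): row=0 col=0 char='r'
After 5 (k): row=0 col=0 char='r'
After 6 (b): row=0 col=0 char='r'
After 7 (l): row=0 col=1 char='o'
After 8 (h): row=0 col=0 char='r'
After 9 (j): row=1 col=0 char='s'
After 10 (b): row=0 col=5 char='p'
After 11 (^): row=0 col=0 char='r'
After 12 (w): row=0 col=5 char='p'

Answer: pink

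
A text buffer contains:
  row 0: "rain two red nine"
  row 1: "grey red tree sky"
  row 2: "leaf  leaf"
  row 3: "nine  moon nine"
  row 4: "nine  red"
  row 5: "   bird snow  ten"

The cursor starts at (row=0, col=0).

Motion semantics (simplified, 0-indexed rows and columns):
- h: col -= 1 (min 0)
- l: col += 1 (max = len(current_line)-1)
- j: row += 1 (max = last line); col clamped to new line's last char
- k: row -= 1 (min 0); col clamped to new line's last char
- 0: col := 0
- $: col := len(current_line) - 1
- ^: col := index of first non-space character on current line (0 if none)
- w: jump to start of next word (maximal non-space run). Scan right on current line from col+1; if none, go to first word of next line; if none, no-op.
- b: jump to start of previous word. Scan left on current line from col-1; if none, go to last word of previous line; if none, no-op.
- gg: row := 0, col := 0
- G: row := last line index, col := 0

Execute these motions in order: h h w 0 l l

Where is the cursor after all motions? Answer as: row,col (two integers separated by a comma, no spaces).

Answer: 0,2

Derivation:
After 1 (h): row=0 col=0 char='r'
After 2 (h): row=0 col=0 char='r'
After 3 (w): row=0 col=5 char='t'
After 4 (0): row=0 col=0 char='r'
After 5 (l): row=0 col=1 char='a'
After 6 (l): row=0 col=2 char='i'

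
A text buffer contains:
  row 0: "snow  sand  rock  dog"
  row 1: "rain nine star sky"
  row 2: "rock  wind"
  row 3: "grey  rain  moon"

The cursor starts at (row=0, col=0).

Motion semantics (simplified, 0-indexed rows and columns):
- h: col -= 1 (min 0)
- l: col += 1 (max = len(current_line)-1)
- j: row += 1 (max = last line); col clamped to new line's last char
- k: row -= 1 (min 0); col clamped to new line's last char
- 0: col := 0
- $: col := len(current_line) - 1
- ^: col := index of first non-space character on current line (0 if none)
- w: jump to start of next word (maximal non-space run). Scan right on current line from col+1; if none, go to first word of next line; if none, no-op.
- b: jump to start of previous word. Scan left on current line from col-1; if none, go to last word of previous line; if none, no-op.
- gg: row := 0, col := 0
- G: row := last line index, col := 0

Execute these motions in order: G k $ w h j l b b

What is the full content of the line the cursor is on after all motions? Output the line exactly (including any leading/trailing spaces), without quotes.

Answer: rock  wind

Derivation:
After 1 (G): row=3 col=0 char='g'
After 2 (k): row=2 col=0 char='r'
After 3 ($): row=2 col=9 char='d'
After 4 (w): row=3 col=0 char='g'
After 5 (h): row=3 col=0 char='g'
After 6 (j): row=3 col=0 char='g'
After 7 (l): row=3 col=1 char='r'
After 8 (b): row=3 col=0 char='g'
After 9 (b): row=2 col=6 char='w'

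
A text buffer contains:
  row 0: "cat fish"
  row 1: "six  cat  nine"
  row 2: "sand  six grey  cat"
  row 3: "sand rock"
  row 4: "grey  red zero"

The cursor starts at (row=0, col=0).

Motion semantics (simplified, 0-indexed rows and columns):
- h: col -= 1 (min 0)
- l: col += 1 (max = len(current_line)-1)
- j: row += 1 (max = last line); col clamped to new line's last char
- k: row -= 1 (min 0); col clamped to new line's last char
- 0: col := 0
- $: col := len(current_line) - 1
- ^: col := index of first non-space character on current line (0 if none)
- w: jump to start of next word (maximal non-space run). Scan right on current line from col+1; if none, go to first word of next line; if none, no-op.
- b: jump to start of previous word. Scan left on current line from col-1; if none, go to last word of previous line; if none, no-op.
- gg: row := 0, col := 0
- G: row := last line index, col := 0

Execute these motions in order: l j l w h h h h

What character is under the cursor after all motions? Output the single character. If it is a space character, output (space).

Answer: i

Derivation:
After 1 (l): row=0 col=1 char='a'
After 2 (j): row=1 col=1 char='i'
After 3 (l): row=1 col=2 char='x'
After 4 (w): row=1 col=5 char='c'
After 5 (h): row=1 col=4 char='_'
After 6 (h): row=1 col=3 char='_'
After 7 (h): row=1 col=2 char='x'
After 8 (h): row=1 col=1 char='i'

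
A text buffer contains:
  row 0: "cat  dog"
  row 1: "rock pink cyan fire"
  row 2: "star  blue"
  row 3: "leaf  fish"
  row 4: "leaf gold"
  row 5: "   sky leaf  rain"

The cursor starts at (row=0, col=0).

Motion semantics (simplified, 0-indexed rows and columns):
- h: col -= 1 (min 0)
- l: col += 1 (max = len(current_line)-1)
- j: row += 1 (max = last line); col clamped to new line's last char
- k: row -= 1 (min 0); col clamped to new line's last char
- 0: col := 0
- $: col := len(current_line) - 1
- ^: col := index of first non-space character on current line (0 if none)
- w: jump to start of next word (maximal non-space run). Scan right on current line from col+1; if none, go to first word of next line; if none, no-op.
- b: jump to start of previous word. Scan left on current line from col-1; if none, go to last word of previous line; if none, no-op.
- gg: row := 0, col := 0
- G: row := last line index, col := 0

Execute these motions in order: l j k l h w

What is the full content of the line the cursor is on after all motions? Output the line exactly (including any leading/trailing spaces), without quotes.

Answer: cat  dog

Derivation:
After 1 (l): row=0 col=1 char='a'
After 2 (j): row=1 col=1 char='o'
After 3 (k): row=0 col=1 char='a'
After 4 (l): row=0 col=2 char='t'
After 5 (h): row=0 col=1 char='a'
After 6 (w): row=0 col=5 char='d'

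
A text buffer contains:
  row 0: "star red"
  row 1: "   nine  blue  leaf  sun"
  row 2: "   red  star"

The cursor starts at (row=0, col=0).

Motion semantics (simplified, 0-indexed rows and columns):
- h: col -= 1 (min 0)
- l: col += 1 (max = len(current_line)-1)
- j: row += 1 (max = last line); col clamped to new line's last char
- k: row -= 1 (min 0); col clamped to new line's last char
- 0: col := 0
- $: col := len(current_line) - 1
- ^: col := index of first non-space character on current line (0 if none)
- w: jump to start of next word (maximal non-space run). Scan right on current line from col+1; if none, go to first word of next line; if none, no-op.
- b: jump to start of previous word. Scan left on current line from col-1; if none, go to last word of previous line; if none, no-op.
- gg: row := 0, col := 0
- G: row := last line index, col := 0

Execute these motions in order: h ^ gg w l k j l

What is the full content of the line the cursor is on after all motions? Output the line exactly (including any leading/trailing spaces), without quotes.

Answer:    nine  blue  leaf  sun

Derivation:
After 1 (h): row=0 col=0 char='s'
After 2 (^): row=0 col=0 char='s'
After 3 (gg): row=0 col=0 char='s'
After 4 (w): row=0 col=5 char='r'
After 5 (l): row=0 col=6 char='e'
After 6 (k): row=0 col=6 char='e'
After 7 (j): row=1 col=6 char='e'
After 8 (l): row=1 col=7 char='_'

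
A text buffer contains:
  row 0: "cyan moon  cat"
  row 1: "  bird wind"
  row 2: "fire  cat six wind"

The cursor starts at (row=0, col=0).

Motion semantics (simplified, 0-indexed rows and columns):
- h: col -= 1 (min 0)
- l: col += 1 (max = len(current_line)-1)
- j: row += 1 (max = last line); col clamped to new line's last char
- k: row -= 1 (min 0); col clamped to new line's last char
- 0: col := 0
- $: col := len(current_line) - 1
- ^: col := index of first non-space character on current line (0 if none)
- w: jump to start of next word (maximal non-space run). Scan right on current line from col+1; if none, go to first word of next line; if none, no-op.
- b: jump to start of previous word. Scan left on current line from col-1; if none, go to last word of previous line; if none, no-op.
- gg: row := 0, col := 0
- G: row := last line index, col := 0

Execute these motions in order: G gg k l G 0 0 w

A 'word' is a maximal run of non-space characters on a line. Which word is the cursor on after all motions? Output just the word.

Answer: cat

Derivation:
After 1 (G): row=2 col=0 char='f'
After 2 (gg): row=0 col=0 char='c'
After 3 (k): row=0 col=0 char='c'
After 4 (l): row=0 col=1 char='y'
After 5 (G): row=2 col=0 char='f'
After 6 (0): row=2 col=0 char='f'
After 7 (0): row=2 col=0 char='f'
After 8 (w): row=2 col=6 char='c'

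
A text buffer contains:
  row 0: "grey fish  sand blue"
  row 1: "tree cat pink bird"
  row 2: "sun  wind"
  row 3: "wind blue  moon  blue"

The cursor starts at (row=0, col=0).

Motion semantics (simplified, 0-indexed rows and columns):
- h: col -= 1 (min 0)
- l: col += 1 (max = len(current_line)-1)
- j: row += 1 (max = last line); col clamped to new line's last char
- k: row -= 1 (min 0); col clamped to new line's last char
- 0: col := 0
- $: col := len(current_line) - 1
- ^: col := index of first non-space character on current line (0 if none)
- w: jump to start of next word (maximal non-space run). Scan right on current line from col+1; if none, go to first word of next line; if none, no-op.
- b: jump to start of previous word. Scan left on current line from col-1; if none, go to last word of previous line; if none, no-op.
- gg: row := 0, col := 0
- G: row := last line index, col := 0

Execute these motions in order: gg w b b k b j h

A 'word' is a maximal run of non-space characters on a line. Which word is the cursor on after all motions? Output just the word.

After 1 (gg): row=0 col=0 char='g'
After 2 (w): row=0 col=5 char='f'
After 3 (b): row=0 col=0 char='g'
After 4 (b): row=0 col=0 char='g'
After 5 (k): row=0 col=0 char='g'
After 6 (b): row=0 col=0 char='g'
After 7 (j): row=1 col=0 char='t'
After 8 (h): row=1 col=0 char='t'

Answer: tree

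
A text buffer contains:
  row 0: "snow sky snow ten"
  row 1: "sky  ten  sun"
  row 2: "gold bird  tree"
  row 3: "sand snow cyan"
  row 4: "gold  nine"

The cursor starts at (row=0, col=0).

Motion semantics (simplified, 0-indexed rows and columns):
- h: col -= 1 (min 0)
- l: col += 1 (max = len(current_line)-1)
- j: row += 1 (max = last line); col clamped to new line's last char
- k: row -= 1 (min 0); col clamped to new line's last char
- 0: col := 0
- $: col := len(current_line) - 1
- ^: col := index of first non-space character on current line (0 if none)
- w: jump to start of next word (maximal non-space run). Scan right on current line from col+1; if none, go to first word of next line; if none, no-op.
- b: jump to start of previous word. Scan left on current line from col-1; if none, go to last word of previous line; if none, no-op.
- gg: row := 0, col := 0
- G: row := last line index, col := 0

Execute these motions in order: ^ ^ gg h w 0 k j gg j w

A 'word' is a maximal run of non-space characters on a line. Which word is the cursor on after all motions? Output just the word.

Answer: ten

Derivation:
After 1 (^): row=0 col=0 char='s'
After 2 (^): row=0 col=0 char='s'
After 3 (gg): row=0 col=0 char='s'
After 4 (h): row=0 col=0 char='s'
After 5 (w): row=0 col=5 char='s'
After 6 (0): row=0 col=0 char='s'
After 7 (k): row=0 col=0 char='s'
After 8 (j): row=1 col=0 char='s'
After 9 (gg): row=0 col=0 char='s'
After 10 (j): row=1 col=0 char='s'
After 11 (w): row=1 col=5 char='t'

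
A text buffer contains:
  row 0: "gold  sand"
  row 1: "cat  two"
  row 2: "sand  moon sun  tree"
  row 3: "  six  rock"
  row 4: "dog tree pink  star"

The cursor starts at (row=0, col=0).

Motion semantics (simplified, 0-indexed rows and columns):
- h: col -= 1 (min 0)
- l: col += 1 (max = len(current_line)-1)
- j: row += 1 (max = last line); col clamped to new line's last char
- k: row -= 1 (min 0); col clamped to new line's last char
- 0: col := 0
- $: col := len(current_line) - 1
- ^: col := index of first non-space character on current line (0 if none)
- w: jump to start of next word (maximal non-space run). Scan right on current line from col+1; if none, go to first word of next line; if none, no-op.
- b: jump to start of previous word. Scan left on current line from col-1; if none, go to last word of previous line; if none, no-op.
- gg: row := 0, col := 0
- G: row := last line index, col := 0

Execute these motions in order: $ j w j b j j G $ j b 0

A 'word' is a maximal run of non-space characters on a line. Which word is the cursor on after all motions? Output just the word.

After 1 ($): row=0 col=9 char='d'
After 2 (j): row=1 col=7 char='o'
After 3 (w): row=2 col=0 char='s'
After 4 (j): row=3 col=0 char='_'
After 5 (b): row=2 col=16 char='t'
After 6 (j): row=3 col=10 char='k'
After 7 (j): row=4 col=10 char='i'
After 8 (G): row=4 col=0 char='d'
After 9 ($): row=4 col=18 char='r'
After 10 (j): row=4 col=18 char='r'
After 11 (b): row=4 col=15 char='s'
After 12 (0): row=4 col=0 char='d'

Answer: dog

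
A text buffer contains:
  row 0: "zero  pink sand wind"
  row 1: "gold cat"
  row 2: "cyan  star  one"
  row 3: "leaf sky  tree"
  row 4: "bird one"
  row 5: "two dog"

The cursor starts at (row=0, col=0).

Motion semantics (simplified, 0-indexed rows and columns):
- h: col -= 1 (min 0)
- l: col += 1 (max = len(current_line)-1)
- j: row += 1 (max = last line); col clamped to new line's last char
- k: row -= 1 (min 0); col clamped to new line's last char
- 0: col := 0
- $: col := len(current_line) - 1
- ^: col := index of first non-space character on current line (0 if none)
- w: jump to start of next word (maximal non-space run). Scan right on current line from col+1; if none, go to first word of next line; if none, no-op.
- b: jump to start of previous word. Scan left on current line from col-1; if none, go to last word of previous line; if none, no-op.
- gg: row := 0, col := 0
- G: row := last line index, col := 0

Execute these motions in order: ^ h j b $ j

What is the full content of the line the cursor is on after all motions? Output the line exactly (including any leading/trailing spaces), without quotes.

After 1 (^): row=0 col=0 char='z'
After 2 (h): row=0 col=0 char='z'
After 3 (j): row=1 col=0 char='g'
After 4 (b): row=0 col=16 char='w'
After 5 ($): row=0 col=19 char='d'
After 6 (j): row=1 col=7 char='t'

Answer: gold cat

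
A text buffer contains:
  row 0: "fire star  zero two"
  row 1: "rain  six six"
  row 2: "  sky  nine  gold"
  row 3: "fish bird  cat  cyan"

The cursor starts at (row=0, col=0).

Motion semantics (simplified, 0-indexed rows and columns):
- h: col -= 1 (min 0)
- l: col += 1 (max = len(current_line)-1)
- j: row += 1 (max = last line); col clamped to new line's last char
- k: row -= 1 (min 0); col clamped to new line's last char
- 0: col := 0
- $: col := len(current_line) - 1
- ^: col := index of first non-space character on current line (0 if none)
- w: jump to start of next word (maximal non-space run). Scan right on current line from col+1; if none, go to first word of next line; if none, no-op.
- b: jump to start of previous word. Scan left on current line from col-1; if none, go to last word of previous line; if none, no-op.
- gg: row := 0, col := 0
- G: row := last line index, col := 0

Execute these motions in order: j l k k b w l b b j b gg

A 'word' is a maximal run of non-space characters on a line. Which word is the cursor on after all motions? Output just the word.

After 1 (j): row=1 col=0 char='r'
After 2 (l): row=1 col=1 char='a'
After 3 (k): row=0 col=1 char='i'
After 4 (k): row=0 col=1 char='i'
After 5 (b): row=0 col=0 char='f'
After 6 (w): row=0 col=5 char='s'
After 7 (l): row=0 col=6 char='t'
After 8 (b): row=0 col=5 char='s'
After 9 (b): row=0 col=0 char='f'
After 10 (j): row=1 col=0 char='r'
After 11 (b): row=0 col=16 char='t'
After 12 (gg): row=0 col=0 char='f'

Answer: fire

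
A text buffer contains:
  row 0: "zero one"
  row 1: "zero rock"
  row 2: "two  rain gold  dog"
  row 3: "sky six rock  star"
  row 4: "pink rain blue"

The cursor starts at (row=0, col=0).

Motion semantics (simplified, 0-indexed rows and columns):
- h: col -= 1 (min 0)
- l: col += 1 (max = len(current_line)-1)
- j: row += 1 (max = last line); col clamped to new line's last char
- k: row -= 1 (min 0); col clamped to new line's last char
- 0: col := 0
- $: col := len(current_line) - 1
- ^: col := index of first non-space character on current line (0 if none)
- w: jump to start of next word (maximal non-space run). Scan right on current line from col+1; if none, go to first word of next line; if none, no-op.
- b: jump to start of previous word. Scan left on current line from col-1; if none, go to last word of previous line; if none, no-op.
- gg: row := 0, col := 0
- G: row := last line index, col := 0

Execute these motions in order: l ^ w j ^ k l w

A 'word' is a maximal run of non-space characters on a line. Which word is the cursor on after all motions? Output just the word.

Answer: one

Derivation:
After 1 (l): row=0 col=1 char='e'
After 2 (^): row=0 col=0 char='z'
After 3 (w): row=0 col=5 char='o'
After 4 (j): row=1 col=5 char='r'
After 5 (^): row=1 col=0 char='z'
After 6 (k): row=0 col=0 char='z'
After 7 (l): row=0 col=1 char='e'
After 8 (w): row=0 col=5 char='o'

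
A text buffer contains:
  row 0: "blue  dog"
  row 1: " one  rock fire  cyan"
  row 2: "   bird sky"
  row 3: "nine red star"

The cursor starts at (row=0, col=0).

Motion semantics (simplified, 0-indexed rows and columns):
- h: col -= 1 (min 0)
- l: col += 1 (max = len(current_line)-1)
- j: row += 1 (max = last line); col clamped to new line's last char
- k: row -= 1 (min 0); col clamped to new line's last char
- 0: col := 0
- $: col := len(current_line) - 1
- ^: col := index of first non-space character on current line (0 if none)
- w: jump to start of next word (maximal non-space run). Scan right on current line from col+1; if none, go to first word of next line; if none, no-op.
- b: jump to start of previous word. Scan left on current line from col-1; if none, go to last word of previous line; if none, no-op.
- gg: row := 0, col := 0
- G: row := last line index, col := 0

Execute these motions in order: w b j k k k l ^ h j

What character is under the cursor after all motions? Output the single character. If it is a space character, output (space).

Answer: (space)

Derivation:
After 1 (w): row=0 col=6 char='d'
After 2 (b): row=0 col=0 char='b'
After 3 (j): row=1 col=0 char='_'
After 4 (k): row=0 col=0 char='b'
After 5 (k): row=0 col=0 char='b'
After 6 (k): row=0 col=0 char='b'
After 7 (l): row=0 col=1 char='l'
After 8 (^): row=0 col=0 char='b'
After 9 (h): row=0 col=0 char='b'
After 10 (j): row=1 col=0 char='_'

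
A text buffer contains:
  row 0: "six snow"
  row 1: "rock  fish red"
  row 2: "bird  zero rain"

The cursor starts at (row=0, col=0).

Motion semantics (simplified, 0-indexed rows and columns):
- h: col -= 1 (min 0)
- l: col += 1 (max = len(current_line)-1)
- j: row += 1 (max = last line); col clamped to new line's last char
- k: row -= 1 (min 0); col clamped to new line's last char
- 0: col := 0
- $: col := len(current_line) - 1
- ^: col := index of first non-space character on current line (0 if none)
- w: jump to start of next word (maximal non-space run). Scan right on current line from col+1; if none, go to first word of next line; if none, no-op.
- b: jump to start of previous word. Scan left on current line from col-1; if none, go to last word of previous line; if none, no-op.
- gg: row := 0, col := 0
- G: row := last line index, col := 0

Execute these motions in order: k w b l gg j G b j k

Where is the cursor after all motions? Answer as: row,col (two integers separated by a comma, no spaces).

Answer: 1,11

Derivation:
After 1 (k): row=0 col=0 char='s'
After 2 (w): row=0 col=4 char='s'
After 3 (b): row=0 col=0 char='s'
After 4 (l): row=0 col=1 char='i'
After 5 (gg): row=0 col=0 char='s'
After 6 (j): row=1 col=0 char='r'
After 7 (G): row=2 col=0 char='b'
After 8 (b): row=1 col=11 char='r'
After 9 (j): row=2 col=11 char='r'
After 10 (k): row=1 col=11 char='r'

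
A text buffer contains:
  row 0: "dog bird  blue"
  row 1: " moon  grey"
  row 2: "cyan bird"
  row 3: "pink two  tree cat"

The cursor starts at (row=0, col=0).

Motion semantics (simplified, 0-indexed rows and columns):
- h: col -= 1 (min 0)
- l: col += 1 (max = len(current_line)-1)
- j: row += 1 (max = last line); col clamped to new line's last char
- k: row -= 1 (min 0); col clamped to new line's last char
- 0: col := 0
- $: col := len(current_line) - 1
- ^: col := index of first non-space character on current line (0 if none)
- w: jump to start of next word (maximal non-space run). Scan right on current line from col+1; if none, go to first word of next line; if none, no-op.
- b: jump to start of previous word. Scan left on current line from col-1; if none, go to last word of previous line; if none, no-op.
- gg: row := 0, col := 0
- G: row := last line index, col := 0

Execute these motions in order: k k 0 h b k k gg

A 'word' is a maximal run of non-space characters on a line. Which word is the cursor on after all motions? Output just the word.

After 1 (k): row=0 col=0 char='d'
After 2 (k): row=0 col=0 char='d'
After 3 (0): row=0 col=0 char='d'
After 4 (h): row=0 col=0 char='d'
After 5 (b): row=0 col=0 char='d'
After 6 (k): row=0 col=0 char='d'
After 7 (k): row=0 col=0 char='d'
After 8 (gg): row=0 col=0 char='d'

Answer: dog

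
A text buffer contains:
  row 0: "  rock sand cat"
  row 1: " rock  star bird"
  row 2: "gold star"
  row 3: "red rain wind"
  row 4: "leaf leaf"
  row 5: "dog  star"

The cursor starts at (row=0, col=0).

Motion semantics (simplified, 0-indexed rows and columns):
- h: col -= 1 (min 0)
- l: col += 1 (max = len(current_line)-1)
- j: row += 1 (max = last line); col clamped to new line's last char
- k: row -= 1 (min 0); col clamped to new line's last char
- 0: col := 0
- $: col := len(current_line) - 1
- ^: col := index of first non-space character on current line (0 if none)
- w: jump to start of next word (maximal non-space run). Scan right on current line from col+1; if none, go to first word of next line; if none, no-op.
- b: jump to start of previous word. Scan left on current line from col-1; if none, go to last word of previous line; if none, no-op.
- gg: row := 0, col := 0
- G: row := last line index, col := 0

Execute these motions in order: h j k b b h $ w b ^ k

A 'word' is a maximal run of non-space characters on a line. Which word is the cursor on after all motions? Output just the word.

After 1 (h): row=0 col=0 char='_'
After 2 (j): row=1 col=0 char='_'
After 3 (k): row=0 col=0 char='_'
After 4 (b): row=0 col=0 char='_'
After 5 (b): row=0 col=0 char='_'
After 6 (h): row=0 col=0 char='_'
After 7 ($): row=0 col=14 char='t'
After 8 (w): row=1 col=1 char='r'
After 9 (b): row=0 col=12 char='c'
After 10 (^): row=0 col=2 char='r'
After 11 (k): row=0 col=2 char='r'

Answer: rock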